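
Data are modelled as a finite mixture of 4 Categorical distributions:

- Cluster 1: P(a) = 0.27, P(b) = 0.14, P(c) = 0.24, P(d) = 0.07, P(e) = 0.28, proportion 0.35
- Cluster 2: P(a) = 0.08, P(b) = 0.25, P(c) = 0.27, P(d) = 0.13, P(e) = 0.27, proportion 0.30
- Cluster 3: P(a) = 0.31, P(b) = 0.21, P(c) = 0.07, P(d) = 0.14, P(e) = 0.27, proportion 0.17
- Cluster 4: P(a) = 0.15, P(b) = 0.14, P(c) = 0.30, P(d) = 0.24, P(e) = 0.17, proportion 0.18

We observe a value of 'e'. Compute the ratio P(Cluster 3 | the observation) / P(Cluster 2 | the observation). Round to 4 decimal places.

The posterior odds equal the prior odds times the likelihood ratio: (w_i/w_j)·(f_i(x)/f_j(x)).
Component likelihoods at x = 'e':
  L_1 = 0.28
  L_2 = 0.27
  L_3 = 0.27
  L_4 = 0.17
0.0459 / 0.081 ≈ 0.5667

0.5667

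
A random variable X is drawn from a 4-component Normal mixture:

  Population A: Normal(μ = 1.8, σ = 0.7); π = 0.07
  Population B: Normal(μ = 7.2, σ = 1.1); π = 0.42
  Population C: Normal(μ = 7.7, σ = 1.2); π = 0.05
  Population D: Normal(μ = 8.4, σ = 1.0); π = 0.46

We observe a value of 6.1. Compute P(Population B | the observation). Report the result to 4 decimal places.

P(component k | x) = π_k·f_k(x) / marginal(x), where marginal(x) = Σ_j π_j·f_j(x).
Evaluate each component's likelihood at the observed value:
  f_A = (1/(0.7·√(2π)))·exp(−(6.1−1.8)²/(2·0.7²)) = 0.569918·exp(-18.86735) = 3.64609e-09
  f_B = (1/(1.1·√(2π)))·exp(−(6.1−7.2)²/(2·1.1²)) = 0.362675·exp(-0.50000) = 0.219973
  f_C = (1/(1.2·√(2π)))·exp(−(6.1−7.7)²/(2·1.2²)) = 0.332452·exp(-0.88889) = 0.136675
  f_D = (1/(1.0·√(2π)))·exp(−(6.1−8.4)²/(2·1.0²)) = 0.398942·exp(-2.64500) = 0.028327
Prior × likelihood for each component:
  π_A·f_A = 0.07 × 3.64609e-09 = 2.55226e-10
  π_B·f_B = 0.42 × 0.219973 = 0.0923888
  π_C·f_C = 0.05 × 0.136675 = 0.00683375
  π_D·f_D = 0.46 × 0.028327 = 0.0130304
Denominator: 2.55226e-10 + 0.0923888 + 0.00683375 + 0.0130304 = 0.112253
Responsibility of Population B: 0.0923888 / 0.112253 ≈ 0.8230

0.8230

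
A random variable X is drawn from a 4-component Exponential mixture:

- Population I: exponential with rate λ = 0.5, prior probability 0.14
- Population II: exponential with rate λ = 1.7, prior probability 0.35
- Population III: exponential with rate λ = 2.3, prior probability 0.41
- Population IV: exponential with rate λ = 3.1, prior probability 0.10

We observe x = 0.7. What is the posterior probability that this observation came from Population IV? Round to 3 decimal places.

P(component k | x) = π_k·f_k(x) / marginal(x), where marginal(x) = Σ_j π_j·f_j(x).
Exponential densities:
  f_I = 0.5·e^(−0.5·0.7) = 0.5·e^(−0.3500) = 0.352344
  f_II = 1.7·e^(−1.7·0.7) = 1.7·e^(−1.1900) = 0.517176
  f_III = 2.3·e^(−2.3·0.7) = 2.3·e^(−1.6100) = 0.459742
  f_IV = 3.1·e^(−3.1·0.7) = 3.1·e^(−2.1700) = 0.353951
Weight by the priors:
  π_I·f_I = 0.14 × 0.352344 = 0.0493282
  π_II·f_II = 0.35 × 0.517176 = 0.181012
  π_III·f_III = 0.41 × 0.459742 = 0.188494
  π_IV·f_IV = 0.10 × 0.353951 = 0.0353951
Marginal: 0.0493282 + 0.181012 + 0.188494 + 0.0353951 = 0.454229
P(Population IV | the observation) = 0.0353951 / 0.454229 ≈ 0.078

0.078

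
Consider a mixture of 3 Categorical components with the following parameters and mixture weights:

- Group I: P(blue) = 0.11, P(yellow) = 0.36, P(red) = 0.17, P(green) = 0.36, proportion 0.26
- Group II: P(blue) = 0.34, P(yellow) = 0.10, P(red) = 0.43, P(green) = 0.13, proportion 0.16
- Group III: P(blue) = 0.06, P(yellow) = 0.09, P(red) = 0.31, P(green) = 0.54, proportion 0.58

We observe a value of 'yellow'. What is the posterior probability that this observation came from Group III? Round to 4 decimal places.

P(component k | x) = π_k·f_k(x) / marginal(x), where marginal(x) = Σ_j π_j·f_j(x).
Component likelihoods at x = 'yellow':
  f_I = 0.36
  f_II = 0.1
  f_III = 0.09
Multiply by the mixture weights:
  π_I·f_I = 0.26 × 0.36 = 0.0936
  π_II·f_II = 0.16 × 0.1 = 0.016
  π_III·f_III = 0.58 × 0.09 = 0.0522
Sum: 0.0936 + 0.016 + 0.0522 = 0.1618
So the posterior for Group III is 0.0522 / 0.1618 ≈ 0.3226.

0.3226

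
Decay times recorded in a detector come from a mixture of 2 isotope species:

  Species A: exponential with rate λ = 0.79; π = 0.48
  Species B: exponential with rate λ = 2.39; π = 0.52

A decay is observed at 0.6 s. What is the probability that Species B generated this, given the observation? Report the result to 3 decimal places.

The responsibility of component k is π_k f_k(x) divided by Σ_j π_j f_j(x).
Component likelihoods at x = 0.6 s:
  f_A = 0.491781
  f_B = 0.569665
Unnormalised posteriors:
  π_A·f_A = 0.48 × 0.491781 = 0.236055
  π_B·f_B = 0.52 × 0.569665 = 0.296226
Normaliser: 0.236055 + 0.296226 = 0.532281
P(Species B | the observation) ≈ 0.557

0.557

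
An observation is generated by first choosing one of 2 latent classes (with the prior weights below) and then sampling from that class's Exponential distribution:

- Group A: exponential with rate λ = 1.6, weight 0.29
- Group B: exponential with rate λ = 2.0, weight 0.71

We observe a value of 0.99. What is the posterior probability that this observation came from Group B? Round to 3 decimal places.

0.673

Posterior ∝ prior × likelihood, so P(k | x) ∝ π_k f_k(x); normalise over all components.
Evaluate each component's likelihood at the observed value:
  f_A = 0.328245
  f_B = 0.276138
Multiply by the mixture weights:
  π_A·f_A = 0.29 × 0.328245 = 0.0951909
  π_B·f_B = 0.71 × 0.276138 = 0.196058
Evidence: 0.0951909 + 0.196058 = 0.291249
P(Group B | 0.99) = 0.196058 / 0.291249 ≈ 0.673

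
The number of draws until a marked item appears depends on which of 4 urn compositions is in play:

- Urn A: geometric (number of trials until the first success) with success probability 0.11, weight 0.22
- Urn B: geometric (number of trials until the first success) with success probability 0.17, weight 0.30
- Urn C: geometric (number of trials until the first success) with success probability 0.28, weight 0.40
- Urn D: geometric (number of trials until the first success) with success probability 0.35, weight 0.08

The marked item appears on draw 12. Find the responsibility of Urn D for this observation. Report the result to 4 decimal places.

The responsibility of component k is π_k f_k(x) divided by Σ_j π_j f_j(x).
Geometric probabilities:
  f_A = 0.11·(1−0.11)^11 = 0.11·0.277517 = 0.0305269
  f_B = 0.17·(1−0.17)^11 = 0.17·0.128783 = 0.0218931
  f_C = 0.28·(1−0.28)^11 = 0.28·0.0269561 = 0.00754771
  f_D = 0.35·(1−0.35)^11 = 0.35·0.00875078 = 0.00306277
Multiply by the mixture weights:
  π_A·f_A = 0.22 × 0.0305269 = 0.00671592
  π_B·f_B = 0.30 × 0.0218931 = 0.00656794
  π_C·f_C = 0.40 × 0.00754771 = 0.00301909
  π_D·f_D = 0.08 × 0.00306277 = 0.000245022
Evidence: 0.00671592 + 0.00656794 + 0.00301909 + 0.000245022 = 0.016548
So the posterior for Urn D is 0.000245022 / 0.016548 ≈ 0.0148.

0.0148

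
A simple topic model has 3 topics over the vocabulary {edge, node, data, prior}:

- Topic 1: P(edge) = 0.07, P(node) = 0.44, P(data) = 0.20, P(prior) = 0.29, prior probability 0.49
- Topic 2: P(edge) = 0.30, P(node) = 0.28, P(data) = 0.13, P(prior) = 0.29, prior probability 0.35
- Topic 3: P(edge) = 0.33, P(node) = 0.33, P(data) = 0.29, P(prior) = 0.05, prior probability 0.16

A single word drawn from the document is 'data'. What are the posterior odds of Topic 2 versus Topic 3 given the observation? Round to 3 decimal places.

Only the two components matter; the odds are (P(Z=i) f_i(x)) / (P(Z=j) f_j(x)).
Component likelihoods at x = 'data':
  L_1 = 0.2
  L_2 = 0.13
  L_3 = 0.29
0.0455 / 0.0464 ≈ 0.981

0.981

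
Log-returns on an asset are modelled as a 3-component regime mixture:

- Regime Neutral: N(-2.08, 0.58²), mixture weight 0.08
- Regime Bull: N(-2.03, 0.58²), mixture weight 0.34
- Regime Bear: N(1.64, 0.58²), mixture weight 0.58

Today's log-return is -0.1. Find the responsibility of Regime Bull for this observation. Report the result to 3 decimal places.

The responsibility of component k is P(Z=k) f_k(x) divided by Σ_j P(Z=j) f_j(x).
Normal densities:
  L_Neutral = (1/(0.58·√(2π)))·exp(−(-0.1−-2.08)²/(2·0.58²)) = 0.687832·exp(-5.82699) = 0.00202699
  L_Bull = (1/(0.58·√(2π)))·exp(−(-0.1−-2.03)²/(2·0.58²)) = 0.687832·exp(-5.53641) = 0.00271049
  L_Bear = (1/(0.58·√(2π)))·exp(−(-0.1−1.64)²/(2·0.58²)) = 0.687832·exp(-4.50000) = 0.00764112
Weight by the priors:
  P(Z=Neutral)·L_Neutral = 0.08 × 0.00202699 = 0.000162159
  P(Z=Bull)·L_Bull = 0.34 × 0.00271049 = 0.000921566
  P(Z=Bear)·L_Bear = 0.58 × 0.00764112 = 0.00443185
Sum: 0.000162159 + 0.000921566 + 0.00443185 = 0.00551557
So the posterior for Regime Bull is 0.000921566 / 0.00551557 ≈ 0.167.

0.167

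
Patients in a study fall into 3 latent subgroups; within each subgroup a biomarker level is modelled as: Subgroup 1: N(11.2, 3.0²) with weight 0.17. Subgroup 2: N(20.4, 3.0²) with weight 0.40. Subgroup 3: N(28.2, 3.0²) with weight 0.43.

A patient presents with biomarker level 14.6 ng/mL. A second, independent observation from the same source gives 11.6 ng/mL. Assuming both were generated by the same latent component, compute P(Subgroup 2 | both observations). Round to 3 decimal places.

By Bayes' theorem, P(k | x) = w_k f_k(x) / Σ_j w_j f_j(x).
Since both observations come from the same component, the likelihood for component k is f_k(x₁)·f_k(x₂).
  L_1 = [0.0699641] × [0.131804] = 0.00922154
  L_2 = [0.0205183] × [0.00180035] = 3.69401e-05
  L_3 = [4.58323e-06] × [2.98691e-08] = 1.36897e-13
Weight by the priors:
  w_1·L_1 = 0.17 × 0.00922154 = 0.00156766
  w_2·L_2 = 0.40 × 3.69401e-05 = 1.4776e-05
  w_3·L_3 = 0.43 × 1.36897e-13 = 5.88658e-14
Normaliser: 0.00156766 + 1.4776e-05 + 5.88658e-14 = 0.00158244
P(Subgroup 2 | x₁, x₂) = 1.4776e-05 / 0.00158244 ≈ 0.009

0.009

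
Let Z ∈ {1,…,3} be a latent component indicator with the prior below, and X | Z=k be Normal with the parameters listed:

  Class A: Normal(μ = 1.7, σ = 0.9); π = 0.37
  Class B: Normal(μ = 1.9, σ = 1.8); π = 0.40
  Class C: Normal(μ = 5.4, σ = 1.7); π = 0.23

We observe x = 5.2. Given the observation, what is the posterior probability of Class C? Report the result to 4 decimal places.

By Bayes' theorem, P(k | x) = w_k f_k(x) / Σ_j w_j f_j(x).
Component likelihoods at x = 5.2:
  f_A = (1/(0.9·√(2π)))·exp(−(5.2−1.7)²/(2·0.9²)) = 0.443269·exp(-7.56173) = 0.000230489
  f_B = (1/(1.8·√(2π)))·exp(−(5.2−1.9)²/(2·1.8²)) = 0.221635·exp(-1.68056) = 0.041284
  f_C = (1/(1.7·√(2π)))·exp(−(5.2−5.4)²/(2·1.7²)) = 0.234672·exp(-0.00692) = 0.233054
Weight by the priors:
  w_A·f_A = 0.37 × 0.000230489 = 8.5281e-05
  w_B·f_B = 0.40 × 0.041284 = 0.0165136
  w_C·f_C = 0.23 × 0.233054 = 0.0536023
Evidence: 8.5281e-05 + 0.0165136 + 0.0536023 = 0.0702012
So the posterior for Class C is 0.0536023 / 0.0702012 ≈ 0.7636.

0.7636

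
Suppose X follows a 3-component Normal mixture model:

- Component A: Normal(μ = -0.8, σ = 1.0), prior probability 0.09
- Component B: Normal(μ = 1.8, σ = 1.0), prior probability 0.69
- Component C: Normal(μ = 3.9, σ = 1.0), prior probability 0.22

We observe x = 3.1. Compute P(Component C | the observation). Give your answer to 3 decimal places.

The responsibility of component k is π_k f_k(x) divided by Σ_j π_j f_j(x).
Component likelihoods at x = 3.1:
  L_A = (1/(1.0·√(2π)))·exp(−(3.1−-0.8)²/(2·1.0²)) = 0.398942·exp(-7.60500) = 0.000198655
  L_B = (1/(1.0·√(2π)))·exp(−(3.1−1.8)²/(2·1.0²)) = 0.398942·exp(-0.84500) = 0.171369
  L_C = (1/(1.0·√(2π)))·exp(−(3.1−3.9)²/(2·1.0²)) = 0.398942·exp(-0.32000) = 0.289692
Unnormalised posteriors:
  π_A·L_A = 0.09 × 0.000198655 = 1.7879e-05
  π_B·L_B = 0.69 × 0.171369 = 0.118244
  π_C·L_C = 0.22 × 0.289692 = 0.0637321
Sum: 1.7879e-05 + 0.118244 + 0.0637321 = 0.181994
P(Component C | x) ≈ 0.350

0.350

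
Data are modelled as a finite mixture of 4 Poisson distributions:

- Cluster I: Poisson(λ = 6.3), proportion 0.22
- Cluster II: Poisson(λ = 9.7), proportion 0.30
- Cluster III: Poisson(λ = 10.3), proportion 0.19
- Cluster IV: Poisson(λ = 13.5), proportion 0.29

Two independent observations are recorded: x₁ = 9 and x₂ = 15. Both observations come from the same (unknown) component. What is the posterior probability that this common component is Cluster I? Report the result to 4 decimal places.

0.0066

P(component k | x) = P(Z=k)·f_k(x) / marginal(x), where marginal(x) = Σ_j P(Z=j)·f_j(x).
Since both observations come from the same component, the likelihood for component k is f_k(x₁)·f_k(x₂).
  p_I = [e^(−6.3)·6.3^9/9! = 0.0791128] × [0.00137263] = 0.000108593
  p_II = [e^(−9.7)·9.7^9/9! = 0.128388] × [0.029677] = 0.00381018
  p_III = [e^(−10.3)·10.3^9/9! = 0.120931] × [0.0400706] = 0.00484579
  p_IV = [e^(−13.5)·13.5^9/9! = 0.0562685] × [0.0945217] = 0.00531859
Prior × likelihood for each component:
  P(Z=I)·p_I = 0.22 × 0.000108593 = 2.38904e-05
  P(Z=II)·p_II = 0.30 × 0.00381018 = 0.00114306
  P(Z=III)·p_III = 0.19 × 0.00484579 = 0.0009207
  P(Z=IV)·p_IV = 0.29 × 0.00531859 = 0.00154239
Denominator: 2.38904e-05 + 0.00114306 + 0.0009207 + 0.00154239 = 0.00363004
P(Cluster I | x₁, x₂) = 2.38904e-05 / 0.00363004 ≈ 0.0066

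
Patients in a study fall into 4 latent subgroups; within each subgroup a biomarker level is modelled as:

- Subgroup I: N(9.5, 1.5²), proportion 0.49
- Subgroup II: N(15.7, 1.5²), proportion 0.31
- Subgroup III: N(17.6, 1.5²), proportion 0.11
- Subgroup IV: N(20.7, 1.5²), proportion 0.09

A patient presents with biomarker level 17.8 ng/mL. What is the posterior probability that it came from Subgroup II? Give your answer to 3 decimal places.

0.486

P(component k | x) = π_k·f_k(x) / marginal(x), where marginal(x) = Σ_j π_j·f_j(x).
Component likelihoods at x = 17.8 ng/mL:
  L_I = 5.97383e-08
  L_II = 0.0998183
  L_III = 0.263608
  L_IV = 0.0410365
Weight by the priors:
  π_I·L_I = 0.49 × 5.97383e-08 = 2.92718e-08
  π_II·L_II = 0.31 × 0.0998183 = 0.0309437
  π_III·L_III = 0.11 × 0.263608 = 0.0289969
  π_IV·L_IV = 0.09 × 0.0410365 = 0.00369329
Marginal: 2.92718e-08 + 0.0309437 + 0.0289969 + 0.00369329 = 0.0636339
So the posterior for Subgroup II is 0.0309437 / 0.0636339 ≈ 0.486.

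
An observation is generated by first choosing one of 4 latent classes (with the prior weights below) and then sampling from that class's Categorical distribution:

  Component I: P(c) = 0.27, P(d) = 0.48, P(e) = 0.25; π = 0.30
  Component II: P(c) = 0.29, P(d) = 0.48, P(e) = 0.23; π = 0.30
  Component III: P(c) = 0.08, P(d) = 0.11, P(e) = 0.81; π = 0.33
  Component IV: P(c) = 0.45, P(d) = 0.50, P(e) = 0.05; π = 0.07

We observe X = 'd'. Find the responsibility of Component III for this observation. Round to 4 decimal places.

Posterior ∝ prior × likelihood, so P(k | x) ∝ π_k f_k(x); normalise over all components.
Categorical probabilities:
  f_I = P(d | comp) = 0.48
  f_II = P(d | comp) = 0.48
  f_III = P(d | comp) = 0.11
  f_IV = P(d | comp) = 0.50
Unnormalised posteriors:
  π_I·f_I = 0.30 × 0.48 = 0.144
  π_II·f_II = 0.30 × 0.48 = 0.144
  π_III·f_III = 0.33 × 0.11 = 0.0363
  π_IV·f_IV = 0.07 × 0.5 = 0.035
Sum: 0.144 + 0.144 + 0.0363 + 0.035 = 0.3593
Responsibility of Component III: 0.0363 / 0.3593 ≈ 0.1010

0.1010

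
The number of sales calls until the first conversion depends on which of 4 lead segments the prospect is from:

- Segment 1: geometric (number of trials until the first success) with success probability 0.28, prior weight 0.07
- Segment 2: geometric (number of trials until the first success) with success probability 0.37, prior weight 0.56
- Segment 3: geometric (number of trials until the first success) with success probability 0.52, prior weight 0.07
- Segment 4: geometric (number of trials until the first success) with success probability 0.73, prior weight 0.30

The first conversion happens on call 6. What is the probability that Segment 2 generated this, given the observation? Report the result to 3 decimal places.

0.803

By Bayes' theorem, P(k | x) = w_k f_k(x) / Σ_j w_j f_j(x).
Geometric probabilities:
  p_1 = 0.28·(1−0.28)^5 = 0.28·0.193492 = 0.0541777
  p_2 = 0.37·(1−0.37)^5 = 0.37·0.0992437 = 0.0367202
  p_3 = 0.52·(1−0.52)^5 = 0.52·0.0254804 = 0.0132498
  p_4 = 0.73·(1−0.73)^5 = 0.73·0.00143489 = 0.00104747
Weight by the priors:
  w_1·p_1 = 0.07 × 0.0541777 = 0.00379244
  w_2·p_2 = 0.56 × 0.0367202 = 0.0205633
  w_3·p_3 = 0.07 × 0.0132498 = 0.000927486
  w_4·p_4 = 0.30 × 0.00104747 = 0.000314241
Evidence: 0.00379244 + 0.0205633 + 0.000927486 + 0.000314241 = 0.0255975
Responsibility of Segment 2: 0.0205633 / 0.0255975 ≈ 0.803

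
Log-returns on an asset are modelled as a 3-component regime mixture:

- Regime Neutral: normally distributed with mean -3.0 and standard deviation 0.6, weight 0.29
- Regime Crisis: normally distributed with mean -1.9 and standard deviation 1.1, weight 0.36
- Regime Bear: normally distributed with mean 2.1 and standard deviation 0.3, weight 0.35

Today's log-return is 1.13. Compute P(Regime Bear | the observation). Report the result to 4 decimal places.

By Bayes' theorem, P(k | x) = π_k f_k(x) / Σ_j π_j f_j(x).
Component likelihoods at x = 1.13:
  f_Neutral = (1/(0.6·√(2π)))·exp(−(1.13−-3.0)²/(2·0.6²)) = 0.664904·exp(-23.69014) = 3.42186e-11
  f_Crisis = (1/(1.1·√(2π)))·exp(−(1.13−-1.9)²/(2·1.1²)) = 0.362675·exp(-3.79376) = 0.0081641
  f_Bear = (1/(0.3·√(2π)))·exp(−(1.13−2.1)²/(2·0.3²)) = 1.329808·exp(-5.22722) = 0.00713896
Prior × likelihood for each component:
  π_Neutral·f_Neutral = 0.29 × 3.42186e-11 = 9.92339e-12
  π_Crisis·f_Crisis = 0.36 × 0.0081641 = 0.00293908
  π_Bear·f_Bear = 0.35 × 0.00713896 = 0.00249864
Denominator: 9.92339e-12 + 0.00293908 + 0.00249864 = 0.00543771
P(Regime Bear | data) = 0.00249864 / 0.00543771 ≈ 0.4595

0.4595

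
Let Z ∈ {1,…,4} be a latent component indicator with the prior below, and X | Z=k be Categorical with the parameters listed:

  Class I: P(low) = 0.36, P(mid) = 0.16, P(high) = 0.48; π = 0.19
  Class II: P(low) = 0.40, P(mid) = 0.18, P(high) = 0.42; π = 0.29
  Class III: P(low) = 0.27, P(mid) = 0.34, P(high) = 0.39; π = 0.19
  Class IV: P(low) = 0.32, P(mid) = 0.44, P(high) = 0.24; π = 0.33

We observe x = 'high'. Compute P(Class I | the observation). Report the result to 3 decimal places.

By Bayes' theorem, P(k | x) = P(Z=k) f_k(x) / Σ_j P(Z=j) f_j(x).
Categorical probabilities:
  L_I = P(high | comp) = 0.48
  L_II = P(high | comp) = 0.42
  L_III = P(high | comp) = 0.39
  L_IV = P(high | comp) = 0.24
Multiply by the mixture weights:
  P(Z=I)·L_I = 0.19 × 0.48 = 0.0912
  P(Z=II)·L_II = 0.29 × 0.42 = 0.1218
  P(Z=III)·L_III = 0.19 × 0.39 = 0.0741
  P(Z=IV)·L_IV = 0.33 × 0.24 = 0.0792
Denominator: 0.0912 + 0.1218 + 0.0741 + 0.0792 = 0.3663
So the posterior for Class I is 0.0912 / 0.3663 ≈ 0.249.

0.249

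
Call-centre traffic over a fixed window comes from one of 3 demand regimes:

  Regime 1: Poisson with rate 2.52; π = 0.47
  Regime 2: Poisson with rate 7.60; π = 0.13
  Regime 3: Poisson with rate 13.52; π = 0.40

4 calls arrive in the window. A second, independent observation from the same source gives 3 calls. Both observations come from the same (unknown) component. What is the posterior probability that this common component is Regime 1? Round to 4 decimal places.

Apply Bayes' rule: the posterior for each component is proportional to its prior times its likelihood at x.
Since both observations come from the same component, the likelihood for component k is f_k(x₁)·f_k(x₂).
  f_1 = [0.135198] × [0.214599] = 0.0290133
  f_2 = [0.0695673] × [0.0366144] = 0.00254716
  f_3 = [0.00187083] × [0.0005535] = 1.0355e-06
Multiply by the mixture weights:
  w_1·f_1 = 0.47 × 0.0290133 = 0.0136363
  w_2·f_2 = 0.13 × 0.00254716 = 0.000331131
  w_3·f_3 = 0.40 × 1.0355e-06 = 4.14201e-07
Evidence: 0.0136363 + 0.000331131 + 4.14201e-07 = 0.0139678
Responsibility of Regime 1: 0.0136363 / 0.0139678 ≈ 0.9763

0.9763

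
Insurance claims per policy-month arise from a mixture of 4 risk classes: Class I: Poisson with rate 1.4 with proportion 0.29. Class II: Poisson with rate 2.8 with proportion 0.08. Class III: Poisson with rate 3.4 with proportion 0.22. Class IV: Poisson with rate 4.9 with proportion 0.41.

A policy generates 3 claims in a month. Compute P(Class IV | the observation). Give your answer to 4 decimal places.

0.3778

P(component k | x) = P(Z=k)·f_k(x) / marginal(x), where marginal(x) = Σ_j P(Z=j)·f_j(x).
Component likelihoods at x = 3 claims:
  f_I = 0.112777
  f_II = 0.222484
  f_III = 0.218617
  f_IV = 0.146014
Unnormalised posteriors:
  P(Z=I)·f_I = 0.29 × 0.112777 = 0.0327053
  P(Z=II)·f_II = 0.08 × 0.222484 = 0.0177987
  P(Z=III)·f_III = 0.22 × 0.218617 = 0.0480958
  P(Z=IV)·f_IV = 0.41 × 0.146014 = 0.0598657
Evidence: 0.0327053 + 0.0177987 + 0.0480958 + 0.0598657 = 0.158465
So the posterior for Class IV is 0.0598657 / 0.158465 ≈ 0.3778.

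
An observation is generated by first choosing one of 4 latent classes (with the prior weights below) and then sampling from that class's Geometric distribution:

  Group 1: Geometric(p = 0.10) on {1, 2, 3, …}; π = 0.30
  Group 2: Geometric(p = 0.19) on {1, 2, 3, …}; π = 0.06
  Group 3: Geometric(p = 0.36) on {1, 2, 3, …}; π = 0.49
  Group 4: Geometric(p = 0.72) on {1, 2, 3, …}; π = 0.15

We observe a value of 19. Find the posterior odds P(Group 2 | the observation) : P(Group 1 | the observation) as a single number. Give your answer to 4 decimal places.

Since P(k|x) ∝ π_k f_k(x), the posterior odds are π_i f_i(x) / (π_j f_j(x)).
Geometric probabilities:
  L_1 = 0.0150095
  L_2 = 0.0042804
  L_3 = 0.000116827
  L_4 = 8.05707e-11
0.000256824 / 0.00450284 ≈ 0.0570

0.0570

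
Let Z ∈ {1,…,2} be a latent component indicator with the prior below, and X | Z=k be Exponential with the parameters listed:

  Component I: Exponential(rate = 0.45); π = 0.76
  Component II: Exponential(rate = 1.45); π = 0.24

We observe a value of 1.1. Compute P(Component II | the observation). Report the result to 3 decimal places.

Posterior ∝ prior × likelihood, so P(k | x) ∝ π_k f_k(x); normalise over all components.
Component likelihoods at x = 1.1:
  p_I = 0.45·e^(−0.45·1.1) = 0.45·e^(−0.4950) = 0.274307
  p_II = 1.45·e^(−1.45·1.1) = 1.45·e^(−1.5950) = 0.294217
Unnormalised posteriors:
  π_I·p_I = 0.76 × 0.274307 = 0.208473
  π_II·p_II = 0.24 × 0.294217 = 0.0706122
Normaliser: 0.208473 + 0.0706122 = 0.279085
P(Component II | the observation) = 0.0706122 / 0.279085 ≈ 0.253

0.253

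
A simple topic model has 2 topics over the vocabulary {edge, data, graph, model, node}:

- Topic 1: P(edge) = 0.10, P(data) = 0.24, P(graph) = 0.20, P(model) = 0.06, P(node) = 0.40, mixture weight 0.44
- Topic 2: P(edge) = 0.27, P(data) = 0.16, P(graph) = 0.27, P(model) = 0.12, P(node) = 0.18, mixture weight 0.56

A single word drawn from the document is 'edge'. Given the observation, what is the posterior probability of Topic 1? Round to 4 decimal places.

Apply Bayes' rule: the posterior for each component is proportional to its prior times its likelihood at x.
Component likelihoods at x = 'edge':
  L_1 = 0.1
  L_2 = 0.27
Prior × likelihood for each component:
  π_1·L_1 = 0.44 × 0.1 = 0.044
  π_2·L_2 = 0.56 × 0.27 = 0.1512
Marginal: 0.044 + 0.1512 = 0.1952
So the posterior for Topic 1 is 0.044 / 0.1952 ≈ 0.2254.

0.2254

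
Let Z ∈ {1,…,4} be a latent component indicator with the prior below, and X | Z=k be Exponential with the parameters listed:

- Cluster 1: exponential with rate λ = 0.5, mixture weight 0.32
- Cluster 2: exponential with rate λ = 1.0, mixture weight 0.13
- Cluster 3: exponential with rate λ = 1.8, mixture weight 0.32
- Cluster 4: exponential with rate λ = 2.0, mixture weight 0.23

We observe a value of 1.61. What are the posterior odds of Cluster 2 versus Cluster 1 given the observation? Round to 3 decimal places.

0.363

The posterior odds equal the prior odds times the likelihood ratio: (w_i/w_j)·(f_i(x)/f_j(x)).
Evaluate each component's likelihood at the observed value:
  p_1 = 0.5·e^(−0.5·1.61) = 0.5·e^(−0.8050) = 0.223544
  p_2 = 1.0·e^(−1.0·1.61) = 1.0·e^(−1.6100) = 0.199888
  p_3 = 1.8·e^(−1.8·1.61) = 1.8·e^(−2.8980) = 0.0992401
  p_4 = 2.0·e^(−2.0·1.61) = 2.0·e^(−3.2200) = 0.0799101
0.0259854 / 0.0715341 ≈ 0.363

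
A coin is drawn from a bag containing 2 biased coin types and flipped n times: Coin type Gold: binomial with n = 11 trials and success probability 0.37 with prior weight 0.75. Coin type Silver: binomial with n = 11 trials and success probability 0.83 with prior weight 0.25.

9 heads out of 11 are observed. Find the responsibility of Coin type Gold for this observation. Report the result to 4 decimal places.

0.0278

The responsibility of component k is P(Z=k) f_k(x) divided by Σ_j P(Z=j) f_j(x).
Component likelihoods at x = 9 heads out of 11:
  p_Gold = C(11,9)·0.37^9·0.63^2 = 55·0.000129962·0.3969 = 0.002837
  p_Silver = C(11,9)·0.83^9·0.17^2 = 55·0.18694·0.0289 = 0.297142
Weight by the priors:
  P(Z=Gold)·p_Gold = 0.75 × 0.002837 = 0.00212775
  P(Z=Silver)·p_Silver = 0.25 × 0.297142 = 0.0742854
Normaliser: 0.00212775 + 0.0742854 = 0.0764131
So the posterior for Coin type Gold is 0.00212775 / 0.0764131 ≈ 0.0278.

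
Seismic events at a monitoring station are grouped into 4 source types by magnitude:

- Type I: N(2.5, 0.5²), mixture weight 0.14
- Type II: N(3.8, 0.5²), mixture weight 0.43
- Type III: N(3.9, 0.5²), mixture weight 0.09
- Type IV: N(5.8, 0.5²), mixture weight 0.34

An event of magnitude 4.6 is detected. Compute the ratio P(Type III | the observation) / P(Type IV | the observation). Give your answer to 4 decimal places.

1.7698

Posterior odds = (P(Z=i) f_i(x)) / (P(Z=j) f_j(x)); the normalising sum cancels.
Component likelihoods at x = 4.6:
  L_I = 0.000117886
  L_II = 0.221842
  L_III = 0.299455
  L_IV = 0.0447891
0.0269509 / 0.0152283 ≈ 1.7698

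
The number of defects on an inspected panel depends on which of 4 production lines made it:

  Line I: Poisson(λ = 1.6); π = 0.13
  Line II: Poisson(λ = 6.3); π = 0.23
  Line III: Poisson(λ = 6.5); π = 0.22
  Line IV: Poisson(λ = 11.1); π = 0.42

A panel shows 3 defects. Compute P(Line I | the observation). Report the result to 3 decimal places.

The responsibility of component k is w_k f_k(x) divided by Σ_j w_j f_j(x).
Evaluate each component's likelihood at the observed value:
  p_I = e^(−1.6)·1.6^3/3! = 0.137828
  p_II = e^(−6.3)·6.3^3/3! = 0.0765271
  p_III = e^(−6.5)·6.5^3/3! = 0.0688137
  p_IV = e^(−11.1)·11.1^3/3! = 0.00344468
Multiply by the mixture weights:
  w_I·p_I = 0.13 × 0.137828 = 0.0179176
  w_II·p_II = 0.23 × 0.0765271 = 0.0176012
  w_III·p_III = 0.22 × 0.0688137 = 0.015139
  w_IV·p_IV = 0.42 × 0.00344468 = 0.00144677
Normaliser: 0.0179176 + 0.0176012 + 0.015139 + 0.00144677 = 0.0521046
Responsibility of Line I: 0.0179176 / 0.0521046 ≈ 0.344

0.344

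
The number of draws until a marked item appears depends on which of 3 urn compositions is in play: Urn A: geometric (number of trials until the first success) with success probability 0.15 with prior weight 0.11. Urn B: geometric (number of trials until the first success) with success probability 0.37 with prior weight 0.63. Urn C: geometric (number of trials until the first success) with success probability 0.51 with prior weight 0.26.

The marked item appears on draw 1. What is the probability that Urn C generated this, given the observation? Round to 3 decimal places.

0.347

Apply Bayes' rule: the posterior for each component is proportional to its prior times its likelihood at x.
Component likelihoods at x = 1:
  p_A = 0.15·(1−0.15)^0 = 0.15·1 = 0.15
  p_B = 0.37·(1−0.37)^0 = 0.37·1 = 0.37
  p_C = 0.51·(1−0.51)^0 = 0.51·1 = 0.51
Multiply by the mixture weights:
  P(Z=A)·p_A = 0.11 × 0.15 = 0.0165
  P(Z=B)·p_B = 0.63 × 0.37 = 0.2331
  P(Z=C)·p_C = 0.26 × 0.51 = 0.1326
Denominator: 0.0165 + 0.2331 + 0.1326 = 0.3822
So the posterior for Urn C is 0.1326 / 0.3822 ≈ 0.347.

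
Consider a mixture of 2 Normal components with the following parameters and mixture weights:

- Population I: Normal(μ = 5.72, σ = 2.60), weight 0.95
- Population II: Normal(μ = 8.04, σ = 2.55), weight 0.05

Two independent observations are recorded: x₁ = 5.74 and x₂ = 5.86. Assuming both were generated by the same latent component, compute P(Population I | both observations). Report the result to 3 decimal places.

0.975

The responsibility of component k is π_k f_k(x) divided by Σ_j π_j f_j(x).
Since both observations come from the same component, the likelihood for component k is f_k(x₁)·f_k(x₂).
  L_I = [(1/(2.60·√(2π)))·exp(−(5.74−5.72)²/(2·2.60²)) = 0.153439·exp(-0.00003) = 0.153435] × [0.153217] = 0.0235088
  L_II = [(1/(2.55·√(2π)))·exp(−(5.74−8.04)²/(2·2.55²)) = 0.156448·exp(-0.40677) = 0.104163] × [0.108559] = 0.0113078
Unnormalised posteriors:
  π_I·L_I = 0.95 × 0.0235088 = 0.0223334
  π_II·L_II = 0.05 × 0.0113078 = 0.000565392
Marginal: 0.0223334 + 0.000565392 = 0.0228988
Responsibility of Population I: 0.0223334 / 0.0228988 ≈ 0.975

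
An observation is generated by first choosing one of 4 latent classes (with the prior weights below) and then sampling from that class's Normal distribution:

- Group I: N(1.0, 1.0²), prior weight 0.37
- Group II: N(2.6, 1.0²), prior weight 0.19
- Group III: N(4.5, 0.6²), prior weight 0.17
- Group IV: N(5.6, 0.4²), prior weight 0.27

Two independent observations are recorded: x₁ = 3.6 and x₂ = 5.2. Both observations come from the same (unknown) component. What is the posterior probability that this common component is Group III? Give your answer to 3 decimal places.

By Bayes' theorem, P(k | x) = w_k f_k(x) / Σ_j w_j f_j(x).
Since both observations come from the same component, the likelihood for component k is f_k(x₁)·f_k(x₂).
  f_I = [0.013583] × [5.89431e-05] = 8.00622e-07
  f_II = [0.241971] × [0.013583] = 0.00328668
  f_III = [0.215863] × [0.336664] = 0.0726733
  f_IV = [3.7168e-06] × [0.604927] = 2.24839e-06
Unnormalised posteriors:
  w_I·f_I = 0.37 × 8.00622e-07 = 2.9623e-07
  w_II·f_II = 0.19 × 0.00328668 = 0.000624469
  w_III·f_III = 0.17 × 0.0726733 = 0.0123545
  w_IV·f_IV = 0.27 × 2.24839e-06 = 6.07066e-07
Marginal: 2.9623e-07 + 0.000624469 + 0.0123545 + 6.07066e-07 = 0.0129798
So the posterior for Group III is 0.0123545 / 0.0129798 ≈ 0.952.

0.952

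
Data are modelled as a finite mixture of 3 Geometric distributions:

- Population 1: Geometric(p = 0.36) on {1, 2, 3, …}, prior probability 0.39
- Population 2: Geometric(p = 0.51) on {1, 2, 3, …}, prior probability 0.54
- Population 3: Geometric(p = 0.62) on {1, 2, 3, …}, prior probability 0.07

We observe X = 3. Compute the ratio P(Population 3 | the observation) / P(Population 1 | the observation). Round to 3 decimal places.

The posterior odds equal the prior odds times the likelihood ratio: (π_i/π_j)·(f_i(x)/f_j(x)).
Component likelihoods at x = 3:
  f_1 = 0.36·(1−0.36)^2 = 0.36·0.4096 = 0.147456
  f_2 = 0.51·(1−0.51)^2 = 0.51·0.2401 = 0.122451
  f_3 = 0.62·(1−0.62)^2 = 0.62·0.1444 = 0.089528
0.00626696 / 0.0575078 ≈ 0.109

0.109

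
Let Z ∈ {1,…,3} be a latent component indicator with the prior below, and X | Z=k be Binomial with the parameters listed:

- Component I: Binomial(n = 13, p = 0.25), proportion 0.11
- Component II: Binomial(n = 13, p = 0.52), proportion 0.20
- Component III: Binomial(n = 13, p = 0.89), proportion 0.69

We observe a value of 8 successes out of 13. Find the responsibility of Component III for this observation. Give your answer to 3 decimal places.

0.137

By Bayes' theorem, P(k | x) = P(Z=k) f_k(x) / Σ_j P(Z=j) f_j(x).
Component likelihoods at x = 8 successes out of 13:
  p_I = C(13,8)·0.25^8·0.75^5 = 1287·1.52588e-05·0.237305 = 0.0046602
  p_II = C(13,8)·0.52^8·0.48^5 = 1287·0.00534597·0.0254804 = 0.175312
  p_III = C(13,8)·0.89^8·0.11^5 = 1287·0.393659·1.61051e-05 = 0.00815947
Unnormalised posteriors:
  P(Z=I)·p_I = 0.11 × 0.0046602 = 0.000512622
  P(Z=II)·p_II = 0.20 × 0.175312 = 0.0350624
  P(Z=III)·p_III = 0.69 × 0.00815947 = 0.00563004
Marginal: 0.000512622 + 0.0350624 + 0.00563004 = 0.041205
Responsibility of Component III: 0.00563004 / 0.041205 ≈ 0.137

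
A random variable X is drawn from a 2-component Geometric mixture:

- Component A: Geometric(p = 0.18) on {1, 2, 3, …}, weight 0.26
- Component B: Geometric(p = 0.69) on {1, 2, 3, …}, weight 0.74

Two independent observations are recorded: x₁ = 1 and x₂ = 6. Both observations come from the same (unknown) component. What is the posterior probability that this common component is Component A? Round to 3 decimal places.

Apply Bayes' rule: the posterior for each component is proportional to its prior times its likelihood at x.
Since both observations come from the same component, the likelihood for component k is f_k(x₁)·f_k(x₂).
  p_A = [0.18] × [0.0667332] = 0.012012
  p_B = [0.69] × [0.00197541] = 0.00136303
Unnormalised posteriors:
  P(Z=A)·p_A = 0.26 × 0.012012 = 0.00312311
  P(Z=B)·p_B = 0.74 × 0.00136303 = 0.00100865
Sum: 0.00312311 + 0.00100865 = 0.00413176
Responsibility of Component A: 0.00312311 / 0.00413176 ≈ 0.756

0.756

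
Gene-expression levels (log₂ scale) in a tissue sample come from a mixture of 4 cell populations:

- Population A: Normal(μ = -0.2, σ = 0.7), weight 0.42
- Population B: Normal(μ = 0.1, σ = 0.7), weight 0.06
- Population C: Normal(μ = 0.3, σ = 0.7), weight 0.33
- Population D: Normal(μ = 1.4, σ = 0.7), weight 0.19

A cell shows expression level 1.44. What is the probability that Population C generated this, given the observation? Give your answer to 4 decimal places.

Apply Bayes' rule: the posterior for each component is proportional to its prior times its likelihood at x.
Normal densities:
  p_A = (1/(0.7·√(2π)))·exp(−(1.44−-0.2)²/(2·0.7²)) = 0.569918·exp(-2.74449) = 0.0366349
  p_B = (1/(0.7·√(2π)))·exp(−(1.44−0.1)²/(2·0.7²)) = 0.569918·exp(-1.83224) = 0.0912175
  p_C = (1/(0.7·√(2π)))·exp(−(1.44−0.3)²/(2·0.7²)) = 0.569918·exp(-1.32612) = 0.151316
  p_D = (1/(0.7·√(2π)))·exp(−(1.44−1.4)²/(2·0.7²)) = 0.569918·exp(-0.00163) = 0.568988
Prior × likelihood for each component:
  w_A·p_A = 0.42 × 0.0366349 = 0.0153867
  w_B·p_B = 0.06 × 0.0912175 = 0.00547305
  w_C·p_C = 0.33 × 0.151316 = 0.0499342
  w_D·p_D = 0.19 × 0.568988 = 0.108108
Marginal: 0.0153867 + 0.00547305 + 0.0499342 + 0.108108 = 0.178902
Responsibility of Population C: 0.0499342 / 0.178902 ≈ 0.2791

0.2791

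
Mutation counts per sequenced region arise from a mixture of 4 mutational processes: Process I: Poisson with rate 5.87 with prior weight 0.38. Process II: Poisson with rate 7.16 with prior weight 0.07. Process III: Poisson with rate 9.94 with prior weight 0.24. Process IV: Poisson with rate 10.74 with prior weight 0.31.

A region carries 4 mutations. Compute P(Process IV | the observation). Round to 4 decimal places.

By Bayes' theorem, P(k | x) = π_k f_k(x) / Σ_j π_j f_j(x).
Poisson probabilities:
  p_I = e^(−5.87)·5.87^4/4! = 0.139647
  p_II = e^(−7.16)·7.16^4/4! = 0.0850927
  p_III = e^(−9.94)·9.94^4/4! = 0.0196086
  p_IV = e^(−10.74)·10.74^4/4! = 0.0120083
Multiply by the mixture weights:
  π_I·p_I = 0.38 × 0.139647 = 0.053066
  π_II·p_II = 0.07 × 0.0850927 = 0.00595649
  π_III·p_III = 0.24 × 0.0196086 = 0.00470607
  π_IV·p_IV = 0.31 × 0.0120083 = 0.00372259
Evidence: 0.053066 + 0.00595649 + 0.00470607 + 0.00372259 = 0.0674511
P(Process IV | data) ≈ 0.0552

0.0552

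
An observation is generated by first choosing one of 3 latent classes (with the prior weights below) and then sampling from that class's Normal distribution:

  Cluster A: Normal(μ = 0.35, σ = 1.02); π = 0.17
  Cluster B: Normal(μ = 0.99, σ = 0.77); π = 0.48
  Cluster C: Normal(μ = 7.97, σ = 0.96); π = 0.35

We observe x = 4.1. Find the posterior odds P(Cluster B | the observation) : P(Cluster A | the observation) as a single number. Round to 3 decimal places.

0.924

Since P(k|x) ∝ P(Z=k) f_k(x), the posterior odds are P(Z=i) f_i(x) / (P(Z=j) f_j(x)).
Normal densities:
  f_A = (1/(1.02·√(2π)))·exp(−(4.1−0.35)²/(2·1.02²)) = 0.391120·exp(-6.75822) = 0.000454206
  f_B = (1/(0.77·√(2π)))·exp(−(4.1−0.99)²/(2·0.77²)) = 0.518107·exp(-8.15660) = 0.000148611
  f_C = (1/(0.96·√(2π)))·exp(−(4.1−7.97)²/(2·0.96²)) = 0.415565·exp(-8.12549) = 0.000122966
7.13334e-05 / 7.72151e-05 ≈ 0.924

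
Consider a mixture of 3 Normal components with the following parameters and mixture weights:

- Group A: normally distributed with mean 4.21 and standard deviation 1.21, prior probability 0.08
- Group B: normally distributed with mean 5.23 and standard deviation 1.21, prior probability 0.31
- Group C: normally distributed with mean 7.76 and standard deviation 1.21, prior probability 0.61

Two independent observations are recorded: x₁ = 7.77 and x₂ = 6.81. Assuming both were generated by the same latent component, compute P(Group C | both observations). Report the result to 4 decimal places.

Posterior ∝ prior × likelihood, so P(k | x) ∝ P(Z=k) f_k(x); normalise over all components.
Since both observations come from the same component, the likelihood for component k is f_k(x₁)·f_k(x₂).
  L_A = [0.00434957] × [0.0327732] = 0.000142549
  L_B = [0.0364132] × [0.140563] = 0.00511837
  L_C = [0.329693] × [0.242254] = 0.0798695
Multiply by the mixture weights:
  P(Z=A)·L_A = 0.08 × 0.000142549 = 1.14039e-05
  P(Z=B)·L_B = 0.31 × 0.00511837 = 0.00158669
  P(Z=C)·L_C = 0.61 × 0.0798695 = 0.0487204
Evidence: 1.14039e-05 + 0.00158669 + 0.0487204 = 0.0503185
P(Group C | x₁, x₂) ≈ 0.9682

0.9682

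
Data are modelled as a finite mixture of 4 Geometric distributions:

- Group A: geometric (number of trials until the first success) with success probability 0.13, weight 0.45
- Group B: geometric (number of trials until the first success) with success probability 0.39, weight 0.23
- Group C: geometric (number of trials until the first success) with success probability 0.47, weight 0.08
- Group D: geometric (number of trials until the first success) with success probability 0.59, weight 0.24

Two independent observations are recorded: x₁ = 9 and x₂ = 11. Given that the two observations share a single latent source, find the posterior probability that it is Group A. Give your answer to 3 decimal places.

Apply Bayes' rule: the posterior for each component is proportional to its prior times its likelihood at x.
Since both observations come from the same component, the likelihood for component k is f_k(x₁)·f_k(x₂).
  p_A = [0.0426675] × [0.032295] = 0.00137795
  p_B = [0.00747659] × [0.00278204] = 2.08001e-05
  p_C = [0.00292621] × [0.000821971] = 2.40526e-06
  p_D = [0.000471111] × [7.91937e-05] = 3.7309e-08
Weight by the priors:
  π_A·p_A = 0.45 × 0.00137795 = 0.000620077
  π_B·p_B = 0.23 × 2.08001e-05 = 4.78403e-06
  π_C·p_C = 0.08 × 2.40526e-06 = 1.92421e-07
  π_D·p_D = 0.24 × 3.7309e-08 = 8.95416e-09
Marginal: 0.000620077 + 4.78403e-06 + 1.92421e-07 + 8.95416e-09 = 0.000625063
Responsibility of Group A: 0.000620077 / 0.000625063 ≈ 0.992

0.992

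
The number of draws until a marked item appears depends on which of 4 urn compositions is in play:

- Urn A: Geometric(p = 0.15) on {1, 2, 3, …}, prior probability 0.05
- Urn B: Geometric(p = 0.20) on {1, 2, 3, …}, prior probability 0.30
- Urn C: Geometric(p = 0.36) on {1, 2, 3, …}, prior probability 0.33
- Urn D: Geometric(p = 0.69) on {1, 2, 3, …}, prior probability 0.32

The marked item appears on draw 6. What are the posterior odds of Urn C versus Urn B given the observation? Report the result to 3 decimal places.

The posterior odds equal the prior odds times the likelihood ratio: (w_i/w_j)·(f_i(x)/f_j(x)).
Component likelihoods at x = 6:
  L_A = 0.0665558
  L_B = 0.065536
  L_C = 0.0386547
  L_D = 0.00197541
0.0127561 / 0.0196608 ≈ 0.649

0.649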